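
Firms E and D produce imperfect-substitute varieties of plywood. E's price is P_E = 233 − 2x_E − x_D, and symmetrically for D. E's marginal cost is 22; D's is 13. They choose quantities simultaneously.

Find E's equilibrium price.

Firm E's profit: π = x_E(233 − 2x_E − x_D) − 22x_E.
∂π/∂x_E = 211 − 4x_E − x_D = 0 ⇒ x_E = 52.75 − 0.25x_D.
Similarly x_D = 55 − 0.25x_E.
Substituting the second reaction function into the first: x_E = 52.75 − 0.25(55 − 0.25x_E), which gives 0.9375x_E = 39 ⇒ x_E = 41.6.
Then x_D = 55 − 0.25·41.6 = 44.6.
P_E = 233 − 2·41.6 − 44.6 = 105.2.

105.2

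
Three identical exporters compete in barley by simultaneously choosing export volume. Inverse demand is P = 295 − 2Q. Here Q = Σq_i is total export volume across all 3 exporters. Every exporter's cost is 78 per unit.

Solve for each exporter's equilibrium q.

A representative exporter's profit is π_i = q_i(295 − 2Q) − 78q_i, with Q = q_i + Σ_{j≠i} q_j.
First-order condition: 217 − 4q_i − 2Σ_{j≠i} q_j = 0.
Imposing symmetry (q_j = q for all j) turns Σ_{j≠i} q_j into 2q, so 217 = 8q and q = 27.125.

27.125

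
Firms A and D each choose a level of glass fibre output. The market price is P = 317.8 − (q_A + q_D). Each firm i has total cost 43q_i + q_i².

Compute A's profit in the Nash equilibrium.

6041.2032

Firm A's profit: π = q_A(317.8 − (q_A + q_D)) − 43q_A − q_A².
∂π/∂q_A = 274.8 − 4q_A − q_D = 0, so q_A = 68.7 − 0.25q_D.
Setting q_A = q_D in the reaction function: q_A = 68.7 − 0.25q_A, so q_A = 68.7 / 1.25 = 54.96.
Price P = 317.8 − 109.92 = 207.88.
A's profit: (207.88 − 43)·54.96 − (54.96)² = 6041.2032.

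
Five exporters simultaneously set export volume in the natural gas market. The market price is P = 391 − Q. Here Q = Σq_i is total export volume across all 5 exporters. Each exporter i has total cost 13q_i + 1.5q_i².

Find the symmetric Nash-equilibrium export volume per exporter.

42

A representative exporter's profit is π_i = q_i(391 − Q) − 13q_i − 1.5q_i², with Q = q_i + Σ_{j≠i} q_j.
First-order condition: 378 − 5q_i − Σ_{j≠i} q_j = 0.
With identical exporters, set every q_j = q: then 378 − 5q − 4q = 0, i.e. q = 378/9 = 42.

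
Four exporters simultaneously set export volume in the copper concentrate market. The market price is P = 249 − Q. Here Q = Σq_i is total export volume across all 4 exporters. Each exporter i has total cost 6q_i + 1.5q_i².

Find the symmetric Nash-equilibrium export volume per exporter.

30.375

A representative exporter's profit is π_i = q_i(249 − Q) − 6q_i − 1.5q_i², with Q = q_i + Σ_{j≠i} q_j.
First-order condition: 243 − 5q_i − Σ_{j≠i} q_j = 0.
With identical exporters, set every q_j = q: then 243 − 5q − 3q = 0, i.e. q = 243/8 = 30.375.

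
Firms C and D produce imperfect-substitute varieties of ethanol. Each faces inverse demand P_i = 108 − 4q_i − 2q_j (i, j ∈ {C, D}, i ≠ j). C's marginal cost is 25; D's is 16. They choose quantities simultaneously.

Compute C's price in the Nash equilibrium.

57

Firm C's profit: π = q_C(108 − 4q_C − 2q_D) − 25q_C.
∂π/∂q_C = 83 − 8q_C − 2q_D = 0 ⇒ q_C = 10.375 − 0.25q_D.
Similarly q_D = 11.5 − 0.25q_C.
Solving the two reaction functions simultaneously: (1 − (−0.25)(−0.25))q_C = 10.375 − 0.25·11.5, so 0.9375q_C = 7.5 and q_C = 8.
Then q_D = 11.5 − 0.25·8 = 9.5.
P_C = 108 − 4·8 − 2·9.5 = 57.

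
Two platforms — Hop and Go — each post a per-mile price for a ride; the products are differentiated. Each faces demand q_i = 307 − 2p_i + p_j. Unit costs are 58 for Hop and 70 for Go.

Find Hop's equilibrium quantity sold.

Hop's profit: π = (p_{Hop} − 58)(307 − 2p_{Hop} + p_{Go}).
∂π/∂p_{Hop} = 423 − 4p_{Hop} + p_{Go} = 0 ⇒ p_{Hop} = 105.75 + 0.25p_{Go}.
Similarly p_{Go} = 111.75 + 0.25p_{Hop}.
Plugging p_{Go} into Hop's best response: p_{Hop} = 105.75 + 0.25(111.75 + 0.25p_{Hop}) ⇒ 0.9375p_{Hop} = 133.6875, so p_{Hop} = 142.6.
Then p_{Go} = 111.75 + 0.25·142.6 = 147.4.
q_{Hop} = 307 − 2·142.6 + 147.4 = 169.2.

169.2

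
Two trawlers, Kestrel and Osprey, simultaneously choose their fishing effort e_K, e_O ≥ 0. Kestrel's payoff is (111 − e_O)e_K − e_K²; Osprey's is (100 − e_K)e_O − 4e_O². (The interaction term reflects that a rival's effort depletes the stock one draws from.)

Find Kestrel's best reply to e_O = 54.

28.5

Expanding Kestrel's payoff: 111e_K − e_Oe_K − e_K².
∂π/∂e_K = 111 − e_O − 2e_K = 0, so e_K = 55.5 − 0.5e_O.
At e_O = 54: e_K = 55.5 − 0.5·54 = 28.5.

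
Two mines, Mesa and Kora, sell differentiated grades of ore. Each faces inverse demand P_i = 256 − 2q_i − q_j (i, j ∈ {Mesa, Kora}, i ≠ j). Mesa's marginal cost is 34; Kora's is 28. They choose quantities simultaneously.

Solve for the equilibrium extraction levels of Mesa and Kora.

44, 46

Mine Mesa's profit: π = q_{Mesa}(256 − 2q_{Mesa} − q_{Kora}) − 34q_{Mesa}.
∂π/∂q_{Mesa} = 222 − 4q_{Mesa} − q_{Kora} = 0 ⇒ q_{Mesa} = 55.5 − 0.25q_{Kora}.
Similarly q_{Kora} = 57 − 0.25q_{Mesa}.
Plugging q_{Kora} into Mesa's best response: q_{Mesa} = 55.5 − 0.25(57 − 0.25q_{Mesa}) ⇒ 0.9375q_{Mesa} = 41.25, so q_{Mesa} = 44.
Then q_{Kora} = 57 − 0.25·44 = 46.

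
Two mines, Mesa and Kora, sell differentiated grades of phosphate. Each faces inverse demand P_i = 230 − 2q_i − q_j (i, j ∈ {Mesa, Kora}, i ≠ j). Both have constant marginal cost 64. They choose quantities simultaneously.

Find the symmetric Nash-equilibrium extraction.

33.2

Mine Mesa's profit: π = q_{Mesa}(230 − 2q_{Mesa} − q_{Kora}) − 64q_{Mesa}.
∂π/∂q_{Mesa} = 166 − 4q_{Mesa} − q_{Kora} = 0 ⇒ q_{Mesa} = 41.5 − 0.25q_{Kora}.
Setting q_{Mesa} = q_{Kora} in the reaction function: q_{Mesa} = 41.5 − 0.25q_{Mesa}, so q_{Mesa} = 41.5 / 1.25 = 33.2.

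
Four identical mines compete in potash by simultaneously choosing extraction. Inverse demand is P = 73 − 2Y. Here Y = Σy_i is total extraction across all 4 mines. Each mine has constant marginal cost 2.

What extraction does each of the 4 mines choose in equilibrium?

7.1

A representative mine's profit is π_i = y_i(73 − 2Y) − 2y_i, with Y = y_i + Σ_{j≠i} y_j.
First-order condition: 71 − 4y_i − 2Σ_{j≠i} y_j = 0.
With identical mines, set every y_j = y: then 71 − 4y − 6y = 0, i.e. y = 71/10 = 7.1.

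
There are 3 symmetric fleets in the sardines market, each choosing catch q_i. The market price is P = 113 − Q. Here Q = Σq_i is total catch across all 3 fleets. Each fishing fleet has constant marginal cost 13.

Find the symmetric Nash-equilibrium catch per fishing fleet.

A representative fishing fleet's profit is π_i = q_i(113 − Q) − 13q_i, with Q = q_i + Σ_{j≠i} q_j.
First-order condition: 100 − 2q_i − Σ_{j≠i} q_j = 0.
Imposing symmetry (q_j = q for all j) turns Σ_{j≠i} q_j into 2q, so 100 = 4q and q = 25.

25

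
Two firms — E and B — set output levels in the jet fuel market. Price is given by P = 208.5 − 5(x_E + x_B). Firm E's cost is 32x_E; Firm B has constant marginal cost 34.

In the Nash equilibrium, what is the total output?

Firm E's profit: π = x_E(208.5 − 5(x_E + x_B)) − 32x_E.
∂π/∂x_E = 176.5 − 10x_E − 5x_B = 0, so x_E = 17.65 − 0.5x_B.
By the same steps for B: x_B = 17.45 − 0.5x_E.
Substituting the second reaction function into the first: x_E = 17.65 − 0.5(17.45 − 0.5x_E), which gives 0.75x_E = 8.925 ⇒ x_E = 11.9.
Then x_B = 17.45 − 0.5·11.9 = 11.5.
Total output: 11.9 + 11.5 = 23.4.

23.4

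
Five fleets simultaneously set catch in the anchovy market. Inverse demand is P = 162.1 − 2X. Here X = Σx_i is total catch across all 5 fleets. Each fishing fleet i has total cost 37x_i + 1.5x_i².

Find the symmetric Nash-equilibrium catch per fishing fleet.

A representative fishing fleet's profit is π_i = x_i(162.1 − 2X) − 37x_i − 1.5x_i², with X = x_i + Σ_{j≠i} x_j.
First-order condition: 125.1 − 7x_i − 2Σ_{j≠i} x_j = 0.
With identical fishing fleets, set every x_j = x: then 125.1 − 7x − 8x = 0, i.e. x = 125.1/15 = 8.34.

8.34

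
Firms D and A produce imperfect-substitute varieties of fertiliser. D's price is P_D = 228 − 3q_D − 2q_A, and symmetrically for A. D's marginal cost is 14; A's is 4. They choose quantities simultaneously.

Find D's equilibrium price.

Firm D's profit: π = q_D(228 − 3q_D − 2q_A) − 14q_D.
∂π/∂q_D = 214 − 6q_D − 2q_A = 0 ⇒ q_D = 107/3 − (1/3)q_A.
Similarly q_A = 112/3 − (1/3)q_D.
Plugging q_A into D's best response: q_D = 107/3 − (1/3)(112/3 − (1/3)q_D) ⇒ (8/9)q_D = 209/9, so q_D = 26.125.
Then q_A = 112/3 − (1/3)·26.125 = 28.625.
P_D = 228 − 3·26.125 − 2·28.625 = 92.375.

92.375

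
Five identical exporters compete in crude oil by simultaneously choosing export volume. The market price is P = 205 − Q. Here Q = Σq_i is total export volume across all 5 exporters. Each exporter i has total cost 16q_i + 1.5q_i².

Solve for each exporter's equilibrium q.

A representative exporter's profit is π_i = q_i(205 − Q) − 16q_i − 1.5q_i², with Q = q_i + Σ_{j≠i} q_j.
First-order condition: 189 − 5q_i − Σ_{j≠i} q_j = 0.
With identical exporters, set every q_j = q: then 189 − 5q − 4q = 0, i.e. q = 189/9 = 21.

21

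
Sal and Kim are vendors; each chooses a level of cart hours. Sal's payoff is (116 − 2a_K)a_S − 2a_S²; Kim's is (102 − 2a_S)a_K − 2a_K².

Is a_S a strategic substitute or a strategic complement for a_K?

strategic substitutes

Expanding Sal's payoff: 116a_S − 2a_Ka_S − 2a_S².
∂π/∂a_S = 116 − 2a_K − 4a_S = 0, so a_S = 29 − 0.5a_K.
The best-response slope da_S/da_K = −0.5 < 0: the reaction function is downward-sloping, so the choices are strategic substitutes.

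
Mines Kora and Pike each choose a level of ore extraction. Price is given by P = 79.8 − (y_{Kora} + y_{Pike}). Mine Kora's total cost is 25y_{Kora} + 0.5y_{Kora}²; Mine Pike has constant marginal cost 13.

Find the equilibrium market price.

Mine Kora's profit: π = y_{Kora}(79.8 − (y_{Kora} + y_{Pike})) − 25y_{Kora} − 0.5y_{Kora}².
∂π/∂y_{Kora} = 54.8 − 3y_{Kora} − y_{Pike} = 0, so y_{Kora} = 274/15 − (1/3)y_{Pike}.
For Pike: ∂π/∂y_{Pike} = 66.8 − 2y_{Pike} − y_{Kora} = 0 ⇒ y_{Pike} = 33.4 − 0.5y_{Kora}.
Substituting the second reaction function into the first: y_{Kora} = 274/15 − (1/3)(33.4 − 0.5y_{Kora}), which gives (5/6)y_{Kora} = 107/15 ⇒ y_{Kora} = 8.56.
Then y_{Pike} = 33.4 − 0.5·8.56 = 29.12.
Equilibrium price: P = 79.8 − 37.68 = 42.12.

42.12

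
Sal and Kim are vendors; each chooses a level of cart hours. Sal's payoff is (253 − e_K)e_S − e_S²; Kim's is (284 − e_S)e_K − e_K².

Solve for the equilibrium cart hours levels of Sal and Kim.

Expanding Sal's payoff: 253e_S − e_Ke_S − e_S².
∂π/∂e_S = 253 − e_K − 2e_S = 0, so e_S = 126.5 − 0.5e_K.
Likewise for Kim: e_K = 142 − 0.5e_S.
Substituting the second reaction function into the first: e_S = 126.5 − 0.5(142 − 0.5e_S), which gives 0.75e_S = 55.5 ⇒ e_S = 74.
Then e_K = 142 − 0.5·74 = 105.

74, 105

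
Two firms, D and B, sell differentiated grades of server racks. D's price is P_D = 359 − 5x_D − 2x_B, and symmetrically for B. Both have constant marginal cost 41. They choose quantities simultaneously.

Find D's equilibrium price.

Firm D's profit: π = x_D(359 − 5x_D − 2x_B) − 41x_D.
∂π/∂x_D = 318 − 10x_D − 2x_B = 0 ⇒ x_D = 31.8 − 0.2x_B.
By symmetry x_B = x_D; substituting into the reaction function, 1.2x_D = 31.8 and x_D = 26.5.
P_D = 359 − 5·26.5 − 2·26.5 = 173.5.

173.5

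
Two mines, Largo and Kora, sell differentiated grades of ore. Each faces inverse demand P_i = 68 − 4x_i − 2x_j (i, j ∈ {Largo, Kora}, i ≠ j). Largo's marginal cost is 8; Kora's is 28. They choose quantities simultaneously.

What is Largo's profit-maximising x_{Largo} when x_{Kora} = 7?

Mine Largo's profit: π = x_{Largo}(68 − 4x_{Largo} − 2x_{Kora}) − 8x_{Largo}.
∂π/∂x_{Largo} = 60 − 8x_{Largo} − 2x_{Kora} = 0 ⇒ x_{Largo} = 7.5 − 0.25x_{Kora}.
At x_{Kora} = 7: x_{Largo} = 7.5 − 0.25·7 = 5.75.

5.75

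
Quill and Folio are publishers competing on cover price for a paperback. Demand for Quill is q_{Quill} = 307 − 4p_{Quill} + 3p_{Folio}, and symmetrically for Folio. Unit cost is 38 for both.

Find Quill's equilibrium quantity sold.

Quill's profit: π = (p_{Quill} − 38)(307 − 4p_{Quill} + 3p_{Folio}).
∂π/∂p_{Quill} = 459 − 8p_{Quill} + 3p_{Folio} = 0 ⇒ p_{Quill} = 57.375 + 0.375p_{Folio}.
Setting p_{Quill} = p_{Folio} in the reaction function: p_{Quill} = 57.375 + 0.375p_{Quill}, so p_{Quill} = 57.375 / 0.625 = 91.8.
q_{Quill} = 307 − 4·91.8 + 3·91.8 = 215.2.

215.2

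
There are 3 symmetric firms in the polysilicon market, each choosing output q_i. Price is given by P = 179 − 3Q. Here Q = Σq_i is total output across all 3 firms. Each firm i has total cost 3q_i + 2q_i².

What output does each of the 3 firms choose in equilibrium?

A representative firm's profit is π_i = q_i(179 − 3Q) − 3q_i − 2q_i², with Q = q_i + Σ_{j≠i} q_j.
First-order condition: 176 − 10q_i − 3Σ_{j≠i} q_j = 0.
With identical firms, set every q_j = q: then 176 − 10q − 6q = 0, i.e. q = 176/16 = 11.

11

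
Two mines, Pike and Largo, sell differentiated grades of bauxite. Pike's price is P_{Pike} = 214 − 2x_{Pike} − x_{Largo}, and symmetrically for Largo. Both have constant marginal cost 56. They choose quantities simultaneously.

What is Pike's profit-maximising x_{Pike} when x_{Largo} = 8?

Mine Pike's profit: π = x_{Pike}(214 − 2x_{Pike} − x_{Largo}) − 56x_{Pike}.
∂π/∂x_{Pike} = 158 − 4x_{Pike} − x_{Largo} = 0 ⇒ x_{Pike} = 39.5 − 0.25x_{Largo}.
At x_{Largo} = 8: x_{Pike} = 39.5 − 0.25·8 = 37.5.

37.5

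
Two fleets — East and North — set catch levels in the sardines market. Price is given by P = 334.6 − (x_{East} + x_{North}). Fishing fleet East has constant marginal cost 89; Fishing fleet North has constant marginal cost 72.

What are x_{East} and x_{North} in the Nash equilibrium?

Fishing fleet East's profit: π = x_{East}(334.6 − (x_{East} + x_{North})) − 89x_{East}.
∂π/∂x_{East} = 245.6 − 2x_{East} − x_{North} = 0, so x_{East} = 122.8 − 0.5x_{North}.
By the same steps for North: x_{North} = 131.3 − 0.5x_{East}.
Plugging x_{North} into East's best response: x_{East} = 122.8 − 0.5(131.3 − 0.5x_{East}) ⇒ 0.75x_{East} = 57.15, so x_{East} = 76.2.
Then x_{North} = 131.3 − 0.5·76.2 = 93.2.

76.2, 93.2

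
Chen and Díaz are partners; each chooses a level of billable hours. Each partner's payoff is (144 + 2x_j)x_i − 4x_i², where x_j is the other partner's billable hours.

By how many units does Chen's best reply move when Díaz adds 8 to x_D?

Chen's payoff is (144 + 2x_D)x_C − 4x_C².
∂π/∂x_C = 144 + 2x_D − 8x_C = 0, so x_C = 18 + 0.25x_D.
The reaction-function slope is 0.25, so an 8-unit rise in x_D moves x_C by 0.25 × 8 = 2. Chen's best response rises — the actions are strategic complements.

2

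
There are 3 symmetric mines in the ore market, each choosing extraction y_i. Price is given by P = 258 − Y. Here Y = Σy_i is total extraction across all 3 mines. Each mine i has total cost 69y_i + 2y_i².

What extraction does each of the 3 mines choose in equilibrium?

A representative mine's profit is π_i = y_i(258 − Y) − 69y_i − 2y_i², with Y = y_i + Σ_{j≠i} y_j.
First-order condition: 189 − 6y_i − Σ_{j≠i} y_j = 0.
Imposing symmetry (y_j = y for all j) turns Σ_{j≠i} y_j into 2y, so 189 = 8y and y = 23.625.

23.625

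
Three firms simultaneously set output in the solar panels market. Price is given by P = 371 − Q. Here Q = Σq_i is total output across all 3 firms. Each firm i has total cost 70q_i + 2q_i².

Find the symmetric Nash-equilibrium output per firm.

A representative firm's profit is π_i = q_i(371 − Q) − 70q_i − 2q_i², with Q = q_i + Σ_{j≠i} q_j.
First-order condition: 301 − 6q_i − Σ_{j≠i} q_j = 0.
Imposing symmetry (q_j = q for all j) turns Σ_{j≠i} q_j into 2q, so 301 = 8q and q = 37.625.

37.625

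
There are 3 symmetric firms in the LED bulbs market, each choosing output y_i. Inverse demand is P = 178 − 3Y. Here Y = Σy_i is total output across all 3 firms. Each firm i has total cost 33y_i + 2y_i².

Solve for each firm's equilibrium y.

A representative firm's profit is π_i = y_i(178 − 3Y) − 33y_i − 2y_i², with Y = y_i + Σ_{j≠i} y_j.
First-order condition: 145 − 10y_i − 3Σ_{j≠i} y_j = 0.
Imposing symmetry (y_j = y for all j) turns Σ_{j≠i} y_j into 2y, so 145 = 16y and y = 9.0625.

9.0625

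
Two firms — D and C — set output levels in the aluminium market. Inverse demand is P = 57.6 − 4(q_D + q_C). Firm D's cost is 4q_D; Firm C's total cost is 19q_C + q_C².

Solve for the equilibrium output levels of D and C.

5.9625, 1.475

Firm D's profit: π = q_D(57.6 − 4(q_D + q_C)) − 4q_D.
∂π/∂q_D = 53.6 − 8q_D − 4q_C = 0, so q_D = 6.7 − 0.5q_C.
For C: ∂π/∂q_C = 38.6 − 10q_C − 4q_D = 0 ⇒ q_C = 3.86 − 0.4q_D.
Solving the two reaction functions simultaneously: (1 − (−0.5)(−0.4))q_D = 6.7 − 0.5·3.86, so 0.8q_D = 4.77 and q_D = 5.9625.
Then q_C = 3.86 − 0.4·5.9625 = 1.475.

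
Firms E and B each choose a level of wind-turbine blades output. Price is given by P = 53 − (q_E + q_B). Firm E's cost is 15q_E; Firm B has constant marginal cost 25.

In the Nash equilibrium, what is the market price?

Firm E's profit: π = q_E(53 − (q_E + q_B)) − 15q_E.
∂π/∂q_E = 38 − 2q_E − q_B = 0, so q_E = 19 − 0.5q_B.
By the same steps for B: q_B = 14 − 0.5q_E.
Plugging q_B into E's best response: q_E = 19 − 0.5(14 − 0.5q_E) ⇒ 0.75q_E = 12, so q_E = 16.
Then q_B = 14 − 0.5·16 = 6.
Equilibrium price: P = 53 − 22 = 31.

31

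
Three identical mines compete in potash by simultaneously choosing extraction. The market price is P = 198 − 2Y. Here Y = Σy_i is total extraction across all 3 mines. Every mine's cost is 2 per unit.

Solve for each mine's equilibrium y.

A representative mine's profit is π_i = y_i(198 − 2Y) − 2y_i, with Y = y_i + Σ_{j≠i} y_j.
First-order condition: 196 − 4y_i − 2Σ_{j≠i} y_j = 0.
In a symmetric equilibrium every mine chooses the same y, so Σ_{j≠i} y_j = 2y. The condition becomes 196 − 8y = 0, giving y = 196/8 = 24.5.

24.5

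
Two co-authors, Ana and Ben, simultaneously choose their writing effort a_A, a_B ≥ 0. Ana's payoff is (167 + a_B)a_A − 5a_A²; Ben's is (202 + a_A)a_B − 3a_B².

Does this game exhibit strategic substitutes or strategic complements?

strategic complements

Expanding Ana's payoff: 167a_A + a_Ba_A − 5a_A².
∂π/∂a_A = 167 + a_B − 10a_A = 0, so a_A = 16.7 + 0.1a_B.
The best-response slope da_A/da_B = 0.1 > 0: the reaction function is upward-sloping, so the choices are strategic complements.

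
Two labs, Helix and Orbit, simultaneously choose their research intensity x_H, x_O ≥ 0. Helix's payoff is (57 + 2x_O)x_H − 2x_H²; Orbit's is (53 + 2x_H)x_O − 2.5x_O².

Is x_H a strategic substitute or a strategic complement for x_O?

strategic complements

Expanding Helix's payoff: 57x_H + 2x_Ox_H − 2x_H².
∂π/∂x_H = 57 + 2x_O − 4x_H = 0, so x_H = 14.25 + 0.5x_O.
The best-response slope dx_H/dx_O = 0.5 > 0: the reaction function is upward-sloping, so the choices are strategic complements.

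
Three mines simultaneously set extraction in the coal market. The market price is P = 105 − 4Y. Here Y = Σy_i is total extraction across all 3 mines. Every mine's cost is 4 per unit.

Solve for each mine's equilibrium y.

6.3125

A representative mine's profit is π_i = y_i(105 − 4Y) − 4y_i, with Y = y_i + Σ_{j≠i} y_j.
First-order condition: 101 − 8y_i − 4Σ_{j≠i} y_j = 0.
Imposing symmetry (y_j = y for all j) turns Σ_{j≠i} y_j into 2y, so 101 = 16y and y = 6.3125.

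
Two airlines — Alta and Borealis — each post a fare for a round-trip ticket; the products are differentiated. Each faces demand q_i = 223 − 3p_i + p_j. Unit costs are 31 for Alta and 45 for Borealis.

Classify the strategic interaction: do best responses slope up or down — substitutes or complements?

strategic complements

Alta's profit: π = (p_{Alta} − 31)(223 − 3p_{Alta} + p_{Borealis}).
∂π/∂p_{Alta} = 316 − 6p_{Alta} + p_{Borealis} = 0 ⇒ p_{Alta} = 158/3 + (1/6)p_{Borealis}.
The best-response slope dp_{Alta}/dp_{Borealis} = 1/6 > 0: the reaction function is upward-sloping, so the choices are strategic complements.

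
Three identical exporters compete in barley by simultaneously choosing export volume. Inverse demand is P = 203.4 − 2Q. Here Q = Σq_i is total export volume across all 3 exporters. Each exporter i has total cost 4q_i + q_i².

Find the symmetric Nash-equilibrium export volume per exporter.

19.94

A representative exporter's profit is π_i = q_i(203.4 − 2Q) − 4q_i − q_i², with Q = q_i + Σ_{j≠i} q_j.
First-order condition: 199.4 − 6q_i − 2Σ_{j≠i} q_j = 0.
In a symmetric equilibrium every exporter chooses the same q, so Σ_{j≠i} q_j = 2q. The condition becomes 199.4 − 10q = 0, giving q = 199.4/10 = 19.94.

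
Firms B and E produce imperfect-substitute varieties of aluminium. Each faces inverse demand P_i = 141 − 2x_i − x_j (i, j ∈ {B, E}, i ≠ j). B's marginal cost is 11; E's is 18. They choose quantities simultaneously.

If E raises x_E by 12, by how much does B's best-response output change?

Firm B's profit: π = x_B(141 − 2x_B − x_E) − 11x_B.
∂π/∂x_B = 130 − 4x_B − x_E = 0 ⇒ x_B = 32.5 − 0.25x_E.
The reaction-function slope is −0.25, so a 12-unit rise in x_E moves x_B by −0.25 × 12 = −3. B's best response falls — the actions are strategic substitutes.

-3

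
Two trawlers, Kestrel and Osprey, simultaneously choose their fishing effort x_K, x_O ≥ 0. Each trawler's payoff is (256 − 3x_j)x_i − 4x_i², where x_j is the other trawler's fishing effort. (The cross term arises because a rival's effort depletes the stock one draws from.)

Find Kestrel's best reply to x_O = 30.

Kestrel's payoff is (256 − 3x_O)x_K − 4x_K².
∂π/∂x_K = 256 − 3x_O − 8x_K = 0, so x_K = 32 − 0.375x_O.
At x_O = 30: x_K = 32 − 0.375·30 = 20.75.

20.75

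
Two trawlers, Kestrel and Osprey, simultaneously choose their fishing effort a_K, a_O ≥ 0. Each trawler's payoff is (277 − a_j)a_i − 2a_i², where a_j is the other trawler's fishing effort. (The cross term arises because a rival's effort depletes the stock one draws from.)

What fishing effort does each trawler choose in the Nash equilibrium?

Kestrel's payoff is (277 − a_O)a_K − 2a_K².
∂π/∂a_K = 277 − a_O − 4a_K = 0, so a_K = 69.25 − 0.25a_O.
Setting a_K = a_O in the reaction function: a_K = 69.25 − 0.25a_K, so a_K = 69.25 / 1.25 = 55.4.

55.4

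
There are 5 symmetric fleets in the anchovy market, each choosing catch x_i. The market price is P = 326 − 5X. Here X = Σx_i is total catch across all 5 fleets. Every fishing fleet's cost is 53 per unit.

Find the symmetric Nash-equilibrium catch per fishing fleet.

A representative fishing fleet's profit is π_i = x_i(326 − 5X) − 53x_i, with X = x_i + Σ_{j≠i} x_j.
First-order condition: 273 − 10x_i − 5Σ_{j≠i} x_j = 0.
With identical fishing fleets, set every x_j = x: then 273 − 10x − 20x = 0, i.e. x = 273/30 = 9.1.

9.1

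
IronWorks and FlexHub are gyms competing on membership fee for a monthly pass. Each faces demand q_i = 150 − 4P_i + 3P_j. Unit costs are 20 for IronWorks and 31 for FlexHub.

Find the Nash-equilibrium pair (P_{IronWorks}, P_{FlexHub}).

48.4, 52.4

IronWorks's profit: π = (P_{IronWorks} − 20)(150 − 4P_{IronWorks} + 3P_{FlexHub}).
∂π/∂P_{IronWorks} = 230 − 8P_{IronWorks} + 3P_{FlexHub} = 0 ⇒ P_{IronWorks} = 28.75 + 0.375P_{FlexHub}.
Similarly P_{FlexHub} = 34.25 + 0.375P_{IronWorks}.
Plugging P_{FlexHub} into IronWorks's best response: P_{IronWorks} = 28.75 + 0.375(34.25 + 0.375P_{IronWorks}) ⇒ (55/64)P_{IronWorks} = 1331/32, so P_{IronWorks} = 48.4.
Then P_{FlexHub} = 34.25 + 0.375·48.4 = 52.4.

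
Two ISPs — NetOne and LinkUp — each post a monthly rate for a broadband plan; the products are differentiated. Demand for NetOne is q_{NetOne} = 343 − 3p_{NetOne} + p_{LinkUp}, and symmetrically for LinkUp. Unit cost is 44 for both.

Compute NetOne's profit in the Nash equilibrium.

NetOne's profit: π = (p_{NetOne} − 44)(343 − 3p_{NetOne} + p_{LinkUp}).
∂π/∂p_{NetOne} = 475 − 6p_{NetOne} + p_{LinkUp} = 0 ⇒ p_{NetOne} = 475/6 + (1/6)p_{LinkUp}.
Setting p_{NetOne} = p_{LinkUp} in the reaction function: p_{NetOne} = 475/6 + (1/6)p_{NetOne}, so p_{NetOne} = (475/6) / (5/6) = 95.
q_{NetOne} = 343 − 3·95 + 95 = 153.
Profit = (95 − 44)·153 = 7803.

7803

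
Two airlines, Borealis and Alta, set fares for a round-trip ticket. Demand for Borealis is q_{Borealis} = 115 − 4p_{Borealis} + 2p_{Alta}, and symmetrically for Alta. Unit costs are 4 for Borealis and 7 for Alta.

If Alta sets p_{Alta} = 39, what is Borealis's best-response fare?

26.125

Borealis's profit: π = (p_{Borealis} − 4)(115 − 4p_{Borealis} + 2p_{Alta}).
∂π/∂p_{Borealis} = 131 − 8p_{Borealis} + 2p_{Alta} = 0 ⇒ p_{Borealis} = 16.375 + 0.25p_{Alta}.
At p_{Alta} = 39: p_{Borealis} = 16.375 + 0.25·39 = 26.125.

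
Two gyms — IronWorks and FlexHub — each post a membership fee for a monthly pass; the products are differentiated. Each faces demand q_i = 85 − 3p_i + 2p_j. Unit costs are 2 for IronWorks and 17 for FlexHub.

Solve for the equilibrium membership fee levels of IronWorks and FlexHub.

IronWorks's profit: π = (p_{IronWorks} − 2)(85 − 3p_{IronWorks} + 2p_{FlexHub}).
∂π/∂p_{IronWorks} = 91 − 6p_{IronWorks} + 2p_{FlexHub} = 0 ⇒ p_{IronWorks} = 91/6 + (1/3)p_{FlexHub}.
Similarly p_{FlexHub} = 68/3 + (1/3)p_{IronWorks}.
Substituting the second reaction function into the first: p_{IronWorks} = 91/6 + (1/3)(68/3 + (1/3)p_{IronWorks}), which gives (8/9)p_{IronWorks} = 409/18 ⇒ p_{IronWorks} = 25.5625.
Then p_{FlexHub} = 68/3 + (1/3)·25.5625 = 31.1875.

25.5625, 31.1875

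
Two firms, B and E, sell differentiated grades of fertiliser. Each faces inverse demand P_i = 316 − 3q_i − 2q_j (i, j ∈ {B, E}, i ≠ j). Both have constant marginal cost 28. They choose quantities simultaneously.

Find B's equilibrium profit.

Firm B's profit: π = q_B(316 − 3q_B − 2q_E) − 28q_B.
∂π/∂q_B = 288 − 6q_B − 2q_E = 0 ⇒ q_B = 48 − (1/3)q_E.
The game is symmetric, so in equilibrium q_E = q_B: the reaction function gives (4/3)q_B = 48, hence q_B = 36.
P_B = 316 − 3·36 − 2·36 = 136.
Profit = (136 − 28)·36 = 3888.

3888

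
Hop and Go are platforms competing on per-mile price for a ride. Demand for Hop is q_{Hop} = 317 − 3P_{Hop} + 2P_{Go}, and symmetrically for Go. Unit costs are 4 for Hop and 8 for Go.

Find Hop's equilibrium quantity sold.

237

Hop's profit: π = (P_{Hop} − 4)(317 − 3P_{Hop} + 2P_{Go}).
∂π/∂P_{Hop} = 329 − 6P_{Hop} + 2P_{Go} = 0 ⇒ P_{Hop} = 329/6 + (1/3)P_{Go}.
Similarly P_{Go} = 341/6 + (1/3)P_{Hop}.
Plugging P_{Go} into Hop's best response: P_{Hop} = 329/6 + (1/3)(341/6 + (1/3)P_{Hop}) ⇒ (8/9)P_{Hop} = 664/9, so P_{Hop} = 83.
Then P_{Go} = 341/6 + (1/3)·83 = 84.5.
q_{Hop} = 317 − 3·83 + 2·84.5 = 237.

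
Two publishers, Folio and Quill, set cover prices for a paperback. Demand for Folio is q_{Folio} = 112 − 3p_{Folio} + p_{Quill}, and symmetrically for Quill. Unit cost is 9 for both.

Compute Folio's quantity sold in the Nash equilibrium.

Folio's profit: π = (p_{Folio} − 9)(112 − 3p_{Folio} + p_{Quill}).
∂π/∂p_{Folio} = 139 − 6p_{Folio} + p_{Quill} = 0 ⇒ p_{Folio} = 139/6 + (1/6)p_{Quill}.
By symmetry p_{Quill} = p_{Folio}; substituting into the reaction function, (5/6)p_{Folio} = 139/6 and p_{Folio} = 27.8.
q_{Folio} = 112 − 3·27.8 + 27.8 = 56.4.

56.4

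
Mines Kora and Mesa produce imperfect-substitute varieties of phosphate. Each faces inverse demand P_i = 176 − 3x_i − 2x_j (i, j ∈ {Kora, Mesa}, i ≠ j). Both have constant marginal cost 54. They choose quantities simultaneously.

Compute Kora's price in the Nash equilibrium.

Mine Kora's profit: π = x_{Kora}(176 − 3x_{Kora} − 2x_{Mesa}) − 54x_{Kora}.
∂π/∂x_{Kora} = 122 − 6x_{Kora} − 2x_{Mesa} = 0 ⇒ x_{Kora} = 61/3 − (1/3)x_{Mesa}.
Setting x_{Kora} = x_{Mesa} in the reaction function: x_{Kora} = 61/3 − (1/3)x_{Kora}, so x_{Kora} = (61/3) / (4/3) = 15.25.
P_{Kora} = 176 − 3·15.25 − 2·15.25 = 99.75.

99.75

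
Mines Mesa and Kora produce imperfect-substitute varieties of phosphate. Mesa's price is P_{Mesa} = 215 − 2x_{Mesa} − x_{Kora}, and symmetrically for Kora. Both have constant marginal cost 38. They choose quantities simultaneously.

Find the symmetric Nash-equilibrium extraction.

Mine Mesa's profit: π = x_{Mesa}(215 − 2x_{Mesa} − x_{Kora}) − 38x_{Mesa}.
∂π/∂x_{Mesa} = 177 − 4x_{Mesa} − x_{Kora} = 0 ⇒ x_{Mesa} = 44.25 − 0.25x_{Kora}.
By symmetry x_{Kora} = x_{Mesa}; substituting into the reaction function, 1.25x_{Mesa} = 44.25 and x_{Mesa} = 35.4.

35.4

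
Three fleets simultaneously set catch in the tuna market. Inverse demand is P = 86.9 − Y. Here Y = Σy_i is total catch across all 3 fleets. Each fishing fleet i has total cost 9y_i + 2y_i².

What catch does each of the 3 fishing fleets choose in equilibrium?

9.7375

A representative fishing fleet's profit is π_i = y_i(86.9 − Y) − 9y_i − 2y_i², with Y = y_i + Σ_{j≠i} y_j.
First-order condition: 77.9 − 6y_i − Σ_{j≠i} y_j = 0.
In a symmetric equilibrium every fishing fleet chooses the same y, so Σ_{j≠i} y_j = 2y. The condition becomes 77.9 − 8y = 0, giving y = 77.9/8 = 9.7375.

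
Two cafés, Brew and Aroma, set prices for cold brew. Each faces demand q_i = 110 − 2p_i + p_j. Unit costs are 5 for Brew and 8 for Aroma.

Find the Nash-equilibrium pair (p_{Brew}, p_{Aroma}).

Brew's profit: π = (p_{Brew} − 5)(110 − 2p_{Brew} + p_{Aroma}).
∂π/∂p_{Brew} = 120 − 4p_{Brew} + p_{Aroma} = 0 ⇒ p_{Brew} = 30 + 0.25p_{Aroma}.
Similarly p_{Aroma} = 31.5 + 0.25p_{Brew}.
Solving the two reaction functions simultaneously: (1 − (0.25)(0.25))p_{Brew} = 30 + 0.25·31.5, so 0.9375p_{Brew} = 37.875 and p_{Brew} = 40.4.
Then p_{Aroma} = 31.5 + 0.25·40.4 = 41.6.

40.4, 41.6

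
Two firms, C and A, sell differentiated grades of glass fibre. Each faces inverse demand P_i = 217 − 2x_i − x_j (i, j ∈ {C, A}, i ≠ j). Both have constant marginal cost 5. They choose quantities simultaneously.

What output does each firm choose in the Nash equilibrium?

42.4

Firm C's profit: π = x_C(217 − 2x_C − x_A) − 5x_C.
∂π/∂x_C = 212 − 4x_C − x_A = 0 ⇒ x_C = 53 − 0.25x_A.
Setting x_C = x_A in the reaction function: x_C = 53 − 0.25x_C, so x_C = 53 / 1.25 = 42.4.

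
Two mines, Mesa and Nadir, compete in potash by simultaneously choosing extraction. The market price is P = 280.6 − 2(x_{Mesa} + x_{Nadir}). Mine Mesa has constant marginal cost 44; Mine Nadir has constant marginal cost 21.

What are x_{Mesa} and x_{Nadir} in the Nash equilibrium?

Mine Mesa's profit: π = x_{Mesa}(280.6 − 2(x_{Mesa} + x_{Nadir})) − 44x_{Mesa}.
∂π/∂x_{Mesa} = 236.6 − 4x_{Mesa} − 2x_{Nadir} = 0, so x_{Mesa} = 59.15 − 0.5x_{Nadir}.
By the same steps for Nadir: x_{Nadir} = 64.9 − 0.5x_{Mesa}.
Plugging x_{Nadir} into Mesa's best response: x_{Mesa} = 59.15 − 0.5(64.9 − 0.5x_{Mesa}) ⇒ 0.75x_{Mesa} = 26.7, so x_{Mesa} = 35.6.
Then x_{Nadir} = 64.9 − 0.5·35.6 = 47.1.

35.6, 47.1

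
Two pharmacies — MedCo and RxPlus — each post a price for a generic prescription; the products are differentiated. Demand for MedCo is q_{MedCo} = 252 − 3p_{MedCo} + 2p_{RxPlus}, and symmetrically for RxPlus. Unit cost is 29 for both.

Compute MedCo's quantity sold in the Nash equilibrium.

167.25

MedCo's profit: π = (p_{MedCo} − 29)(252 − 3p_{MedCo} + 2p_{RxPlus}).
∂π/∂p_{MedCo} = 339 − 6p_{MedCo} + 2p_{RxPlus} = 0 ⇒ p_{MedCo} = 56.5 + (1/3)p_{RxPlus}.
Setting p_{MedCo} = p_{RxPlus} in the reaction function: p_{MedCo} = 56.5 + (1/3)p_{MedCo}, so p_{MedCo} = 56.5 / (2/3) = 84.75.
q_{MedCo} = 252 − 3·84.75 + 2·84.75 = 167.25.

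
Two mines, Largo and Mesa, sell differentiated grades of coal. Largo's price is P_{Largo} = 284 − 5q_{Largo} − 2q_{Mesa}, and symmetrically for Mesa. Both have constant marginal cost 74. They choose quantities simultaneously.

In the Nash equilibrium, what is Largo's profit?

Mine Largo's profit: π = q_{Largo}(284 − 5q_{Largo} − 2q_{Mesa}) − 74q_{Largo}.
∂π/∂q_{Largo} = 210 − 10q_{Largo} − 2q_{Mesa} = 0 ⇒ q_{Largo} = 21 − 0.2q_{Mesa}.
The game is symmetric, so in equilibrium q_{Mesa} = q_{Largo}: the reaction function gives 1.2q_{Largo} = 21, hence q_{Largo} = 17.5.
P_{Largo} = 284 − 5·17.5 − 2·17.5 = 161.5.
Profit = (161.5 − 74)·17.5 = 1531.25.

1531.25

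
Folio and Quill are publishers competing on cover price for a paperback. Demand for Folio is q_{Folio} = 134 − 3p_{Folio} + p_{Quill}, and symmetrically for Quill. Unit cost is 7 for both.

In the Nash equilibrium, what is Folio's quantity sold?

Folio's profit: π = (p_{Folio} − 7)(134 − 3p_{Folio} + p_{Quill}).
∂π/∂p_{Folio} = 155 − 6p_{Folio} + p_{Quill} = 0 ⇒ p_{Folio} = 155/6 + (1/6)p_{Quill}.
The game is symmetric, so in equilibrium p_{Quill} = p_{Folio}: the reaction function gives (5/6)p_{Folio} = 155/6, hence p_{Folio} = 31.
q_{Folio} = 134 − 3·31 + 31 = 72.

72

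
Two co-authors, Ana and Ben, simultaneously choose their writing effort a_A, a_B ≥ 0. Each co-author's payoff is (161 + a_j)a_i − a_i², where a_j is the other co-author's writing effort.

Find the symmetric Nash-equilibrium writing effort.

Ana's payoff is (161 + a_B)a_A − a_A².
∂π/∂a_A = 161 + a_B − 2a_A = 0, so a_A = 80.5 + 0.5a_B.
Setting a_A = a_B in the reaction function: a_A = 80.5 + 0.5a_A, so a_A = 80.5 / 0.5 = 161.

161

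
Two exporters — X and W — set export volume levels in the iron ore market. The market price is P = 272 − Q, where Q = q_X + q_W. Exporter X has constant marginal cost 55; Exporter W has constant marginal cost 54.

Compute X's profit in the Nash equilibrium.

5184

Exporter X's profit: π = q_X(272 − (q_X + q_W)) − 55q_X.
∂π/∂q_X = 217 − 2q_X − q_W = 0, so q_X = 108.5 − 0.5q_W.
By the same steps for W: q_W = 109 − 0.5q_X.
Plugging q_W into X's best response: q_X = 108.5 − 0.5(109 − 0.5q_X) ⇒ 0.75q_X = 54, so q_X = 72.
Then q_W = 109 − 0.5·72 = 73.
Price P = 272 − 145 = 127.
X's profit: (127 − 55)·72 = 5184.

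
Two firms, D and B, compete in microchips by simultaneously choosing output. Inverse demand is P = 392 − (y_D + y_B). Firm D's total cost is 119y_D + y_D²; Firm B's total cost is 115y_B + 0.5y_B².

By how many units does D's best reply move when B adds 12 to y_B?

Firm D's profit: π = y_D(392 − (y_D + y_B)) − 119y_D − y_D².
∂π/∂y_D = 273 − 4y_D − y_B = 0, so y_D = 68.25 − 0.25y_B.
The reaction-function slope is −0.25, so a 12-unit rise in y_B moves y_D by −0.25 × 12 = −3. D's best response falls — the actions are strategic substitutes.

-3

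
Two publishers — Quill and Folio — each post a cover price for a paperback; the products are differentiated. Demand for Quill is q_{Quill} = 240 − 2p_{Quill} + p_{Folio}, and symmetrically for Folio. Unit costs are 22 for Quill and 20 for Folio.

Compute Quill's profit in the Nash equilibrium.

10483.52

Quill's profit: π = (p_{Quill} − 22)(240 − 2p_{Quill} + p_{Folio}).
∂π/∂p_{Quill} = 284 − 4p_{Quill} + p_{Folio} = 0 ⇒ p_{Quill} = 71 + 0.25p_{Folio}.
Similarly p_{Folio} = 70 + 0.25p_{Quill}.
Substituting the second reaction function into the first: p_{Quill} = 71 + 0.25(70 + 0.25p_{Quill}), which gives 0.9375p_{Quill} = 88.5 ⇒ p_{Quill} = 94.4.
Then p_{Folio} = 70 + 0.25·94.4 = 93.6.
q_{Quill} = 240 − 2·94.4 + 93.6 = 144.8.
Profit = (94.4 − 22)·144.8 = 10483.52.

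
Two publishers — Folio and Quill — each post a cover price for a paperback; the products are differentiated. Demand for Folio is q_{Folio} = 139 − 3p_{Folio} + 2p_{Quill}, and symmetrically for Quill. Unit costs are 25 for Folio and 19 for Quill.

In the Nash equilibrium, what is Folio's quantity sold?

Folio's profit: π = (p_{Folio} − 25)(139 − 3p_{Folio} + 2p_{Quill}).
∂π/∂p_{Folio} = 214 − 6p_{Folio} + 2p_{Quill} = 0 ⇒ p_{Folio} = 107/3 + (1/3)p_{Quill}.
Similarly p_{Quill} = 98/3 + (1/3)p_{Folio}.
Plugging p_{Quill} into Folio's best response: p_{Folio} = 107/3 + (1/3)(98/3 + (1/3)p_{Folio}) ⇒ (8/9)p_{Folio} = 419/9, so p_{Folio} = 52.375.
Then p_{Quill} = 98/3 + (1/3)·52.375 = 50.125.
q_{Folio} = 139 − 3·52.375 + 2·50.125 = 82.125.

82.125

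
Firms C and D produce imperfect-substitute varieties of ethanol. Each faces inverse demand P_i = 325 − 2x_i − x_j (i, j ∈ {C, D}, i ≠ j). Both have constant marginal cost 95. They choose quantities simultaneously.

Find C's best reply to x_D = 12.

Firm C's profit: π = x_C(325 − 2x_C − x_D) − 95x_C.
∂π/∂x_C = 230 − 4x_C − x_D = 0 ⇒ x_C = 57.5 − 0.25x_D.
At x_D = 12: x_C = 57.5 − 0.25·12 = 54.5.

54.5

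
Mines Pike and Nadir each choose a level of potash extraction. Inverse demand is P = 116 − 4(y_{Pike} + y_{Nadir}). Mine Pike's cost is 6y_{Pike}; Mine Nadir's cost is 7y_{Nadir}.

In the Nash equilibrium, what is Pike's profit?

Mine Pike's profit: π = y_{Pike}(116 − 4(y_{Pike} + y_{Nadir})) − 6y_{Pike}.
∂π/∂y_{Pike} = 110 − 8y_{Pike} − 4y_{Nadir} = 0, so y_{Pike} = 13.75 − 0.5y_{Nadir}.
By the same steps for Nadir: y_{Nadir} = 13.625 − 0.5y_{Pike}.
Substituting the second reaction function into the first: y_{Pike} = 13.75 − 0.5(13.625 − 0.5y_{Pike}), which gives 0.75y_{Pike} = 6.9375 ⇒ y_{Pike} = 9.25.
Then y_{Nadir} = 13.625 − 0.5·9.25 = 9.
Price P = 116 − 4·18.25 = 43.
Pike's profit: (43 − 6)·9.25 = 342.25.

342.25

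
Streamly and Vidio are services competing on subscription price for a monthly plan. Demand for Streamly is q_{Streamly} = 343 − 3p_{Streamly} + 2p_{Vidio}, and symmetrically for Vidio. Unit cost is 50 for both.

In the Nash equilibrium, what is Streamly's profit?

Streamly's profit: π = (p_{Streamly} − 50)(343 − 3p_{Streamly} + 2p_{Vidio}).
∂π/∂p_{Streamly} = 493 − 6p_{Streamly} + 2p_{Vidio} = 0 ⇒ p_{Streamly} = 493/6 + (1/3)p_{Vidio}.
The game is symmetric, so in equilibrium p_{Vidio} = p_{Streamly}: the reaction function gives (2/3)p_{Streamly} = 493/6, hence p_{Streamly} = 123.25.
q_{Streamly} = 343 − 3·123.25 + 2·123.25 = 219.75.
Profit = (123.25 − 50)·219.75 = 16096.6875.

16096.6875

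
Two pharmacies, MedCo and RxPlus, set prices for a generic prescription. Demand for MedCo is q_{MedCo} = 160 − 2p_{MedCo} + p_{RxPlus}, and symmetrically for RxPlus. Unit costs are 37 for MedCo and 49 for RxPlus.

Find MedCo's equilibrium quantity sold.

85.2

MedCo's profit: π = (p_{MedCo} − 37)(160 − 2p_{MedCo} + p_{RxPlus}).
∂π/∂p_{MedCo} = 234 − 4p_{MedCo} + p_{RxPlus} = 0 ⇒ p_{MedCo} = 58.5 + 0.25p_{RxPlus}.
Similarly p_{RxPlus} = 64.5 + 0.25p_{MedCo}.
Substituting the second reaction function into the first: p_{MedCo} = 58.5 + 0.25(64.5 + 0.25p_{MedCo}), which gives 0.9375p_{MedCo} = 74.625 ⇒ p_{MedCo} = 79.6.
Then p_{RxPlus} = 64.5 + 0.25·79.6 = 84.4.
q_{MedCo} = 160 − 2·79.6 + 84.4 = 85.2.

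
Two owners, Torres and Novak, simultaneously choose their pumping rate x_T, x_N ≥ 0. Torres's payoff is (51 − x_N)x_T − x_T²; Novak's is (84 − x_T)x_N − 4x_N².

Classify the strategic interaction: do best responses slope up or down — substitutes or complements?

strategic substitutes

Expanding Torres's payoff: 51x_T − x_Nx_T − x_T².
∂π/∂x_T = 51 − x_N − 2x_T = 0, so x_T = 25.5 − 0.5x_N.
The best-response slope dx_T/dx_N = −0.5 < 0: the reaction function is downward-sloping, so the choices are strategic substitutes.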